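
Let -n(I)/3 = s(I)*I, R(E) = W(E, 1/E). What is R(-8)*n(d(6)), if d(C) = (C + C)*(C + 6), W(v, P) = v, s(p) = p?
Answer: 497664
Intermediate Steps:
d(C) = 2*C*(6 + C) (d(C) = (2*C)*(6 + C) = 2*C*(6 + C))
R(E) = E
n(I) = -3*I² (n(I) = -3*I*I = -3*I²)
R(-8)*n(d(6)) = -(-24)*(2*6*(6 + 6))² = -(-24)*(2*6*12)² = -(-24)*144² = -(-24)*20736 = -8*(-62208) = 497664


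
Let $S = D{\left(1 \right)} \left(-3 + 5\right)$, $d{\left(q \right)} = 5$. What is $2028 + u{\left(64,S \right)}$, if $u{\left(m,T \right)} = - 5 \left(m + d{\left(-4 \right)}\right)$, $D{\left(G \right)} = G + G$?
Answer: $1683$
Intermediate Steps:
$D{\left(G \right)} = 2 G$
$S = 4$ ($S = 2 \cdot 1 \left(-3 + 5\right) = 2 \cdot 2 = 4$)
$u{\left(m,T \right)} = -25 - 5 m$ ($u{\left(m,T \right)} = - 5 \left(m + 5\right) = - 5 \left(5 + m\right) = -25 - 5 m$)
$2028 + u{\left(64,S \right)} = 2028 - 345 = 1683$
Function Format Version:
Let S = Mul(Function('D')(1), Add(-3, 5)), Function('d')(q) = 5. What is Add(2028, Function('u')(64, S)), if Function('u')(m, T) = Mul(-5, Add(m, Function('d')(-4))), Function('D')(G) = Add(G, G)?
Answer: 1683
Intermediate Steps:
Function('D')(G) = Mul(2, G)
S = 4 (S = Mul(Mul(2, 1), Add(-3, 5)) = Mul(2, 2) = 4)
Function('u')(m, T) = Add(-25, Mul(-5, m)) (Function('u')(m, T) = Mul(-5, Add(m, 5)) = Mul(-5, Add(5, m)) = Add(-25, Mul(-5, m)))
Add(2028, Function('u')(64, S)) = Add(2028, Add(-25, Mul(-5, 64))) = Add(2028, Add(-25, -320)) = Add(2028, -345) = 1683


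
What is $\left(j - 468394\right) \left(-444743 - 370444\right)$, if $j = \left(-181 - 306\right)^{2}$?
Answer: $188491614075$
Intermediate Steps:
$j = 237169$ ($j = \left(-487\right)^{2} = 237169$)
$\left(j - 468394\right) \left(-444743 - 370444\right) = \left(237169 - 468394\right) \left(-444743 - 370444\right) = \left(-231225\right) \left(-815187\right) = 188491614075$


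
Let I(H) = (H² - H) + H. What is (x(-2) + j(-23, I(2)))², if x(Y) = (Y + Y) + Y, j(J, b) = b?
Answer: 4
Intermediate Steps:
I(H) = H²
x(Y) = 3*Y (x(Y) = 2*Y + Y = 3*Y)
(x(-2) + j(-23, I(2)))² = (3*(-2) + 2²)² = (-6 + 4)² = (-2)² = 4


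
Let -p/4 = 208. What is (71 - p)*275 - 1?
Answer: 248324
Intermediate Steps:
p = -832 (p = -4*208 = -832)
(71 - p)*275 - 1 = (71 - 1*(-832))*275 - 1 = (71 + 832)*275 - 1 = 903*275 - 1 = 248325 - 1 = 248324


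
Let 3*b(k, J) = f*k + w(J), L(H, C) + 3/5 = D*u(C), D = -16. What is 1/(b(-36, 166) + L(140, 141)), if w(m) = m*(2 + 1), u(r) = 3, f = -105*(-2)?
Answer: -5/12013 ≈ -0.00041622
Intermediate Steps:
f = 210
L(H, C) = -243/5 (L(H, C) = -⅗ - 16*3 = -⅗ - 48 = -243/5)
w(m) = 3*m (w(m) = m*3 = 3*m)
b(k, J) = J + 70*k (b(k, J) = (210*k + 3*J)/3 = (3*J + 210*k)/3 = J + 70*k)
1/(b(-36, 166) + L(140, 141)) = 1/((166 + 70*(-36)) - 243/5) = 1/((166 - 2520) - 243/5) = 1/(-2354 - 243/5) = 1/(-12013/5) = -5/12013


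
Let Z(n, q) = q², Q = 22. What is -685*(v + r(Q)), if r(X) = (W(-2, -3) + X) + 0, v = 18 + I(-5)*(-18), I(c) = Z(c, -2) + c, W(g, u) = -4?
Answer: -36990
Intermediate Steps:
I(c) = 4 + c (I(c) = (-2)² + c = 4 + c)
v = 36 (v = 18 + (4 - 5)*(-18) = 18 - 1*(-18) = 18 + 18 = 36)
r(X) = -4 + X (r(X) = (-4 + X) + 0 = -4 + X)
-685*(v + r(Q)) = -685*(36 + (-4 + 22)) = -685*(36 + 18) = -685*54 = -36990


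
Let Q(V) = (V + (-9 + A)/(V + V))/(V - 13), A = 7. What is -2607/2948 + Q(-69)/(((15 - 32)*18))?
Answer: -6053017/6823548 ≈ -0.88708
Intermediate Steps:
Q(V) = (V - 1/V)/(-13 + V) (Q(V) = (V + (-9 + 7)/(V + V))/(V - 13) = (V - 2*1/(2*V))/(-13 + V) = (V - 1/V)/(-13 + V))
-2607/2948 + Q(-69)/(((15 - 32)*18)) = -2607/2948 + ((-1 + (-69)**2)/((-69)*(-13 - 69)))/(((15 - 32)*18)) = -2607*1/2948 + (-1/69*(-1 + 4761)/(-82))/((-17*18)) = -237/268 - 1/69*(-1/82)*4760/(-306) = -237/268 + (2380/2829)*(-1/306) = -237/268 - 70/25461 = -6053017/6823548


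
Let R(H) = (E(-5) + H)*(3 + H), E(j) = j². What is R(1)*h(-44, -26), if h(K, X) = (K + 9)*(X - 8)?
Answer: 123760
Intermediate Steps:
h(K, X) = (-8 + X)*(9 + K) (h(K, X) = (9 + K)*(-8 + X) = (-8 + X)*(9 + K))
R(H) = (3 + H)*(25 + H) (R(H) = ((-5)² + H)*(3 + H) = (25 + H)*(3 + H) = (3 + H)*(25 + H))
R(1)*h(-44, -26) = (75 + 1² + 28*1)*(-72 - 8*(-44) + 9*(-26) - 44*(-26)) = (75 + 1 + 28)*(-72 + 352 - 234 + 1144) = 104*1190 = 123760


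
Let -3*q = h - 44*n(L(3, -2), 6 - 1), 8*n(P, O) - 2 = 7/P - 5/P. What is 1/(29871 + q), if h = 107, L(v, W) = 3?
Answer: 9/268562 ≈ 3.3512e-5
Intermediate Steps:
n(P, O) = ¼ + 1/(4*P) (n(P, O) = ¼ + (7/P - 5/P)/8 = ¼ + (2/P)/8 = ¼ + 1/(4*P))
q = -277/9 (q = -(107 - 11*(1 + 3)/3)/3 = -(107 - 11*4/3)/3 = -(107 - 44*⅓)/3 = -(107 - 44/3)/3 = -⅓*277/3 = -277/9 ≈ -30.778)
1/(29871 + q) = 1/(29871 - 277/9) = 1/(268562/9) = 9/268562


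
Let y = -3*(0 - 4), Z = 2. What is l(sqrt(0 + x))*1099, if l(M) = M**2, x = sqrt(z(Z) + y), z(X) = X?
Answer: 1099*sqrt(14) ≈ 4112.1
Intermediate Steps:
y = 12 (y = -3*(-4) = 12)
x = sqrt(14) (x = sqrt(2 + 12) = sqrt(14) ≈ 3.7417)
l(sqrt(0 + x))*1099 = (sqrt(0 + sqrt(14)))**2*1099 = (sqrt(sqrt(14)))**2*1099 = (14**(1/4))**2*1099 = sqrt(14)*1099 = 1099*sqrt(14)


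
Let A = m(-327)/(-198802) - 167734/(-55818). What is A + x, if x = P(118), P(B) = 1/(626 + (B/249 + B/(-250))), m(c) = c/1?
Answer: 46458711358572649/15443722636500366 ≈ 3.0083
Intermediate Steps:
m(c) = c (m(c) = c*1 = c)
A = 2383150511/792623574 (A = -327/(-198802) - 167734/(-55818) = -327*(-1/198802) - 167734*(-1/55818) = 327/198802 + 11981/3987 = 2383150511/792623574 ≈ 3.0067)
P(B) = 1/(626 + B/62250) (P(B) = 1/(626 + (B*(1/249) + B*(-1/250))) = 1/(626 + (B/249 - B/250)) = 1/(626 + B/62250))
x = 31125/19484309 (x = 62250/(38968500 + 118) = 62250/38968618 = 62250*(1/38968618) = 31125/19484309 ≈ 0.0015974)
A + x = 2383150511/792623574 + 31125/19484309 = 46458711358572649/15443722636500366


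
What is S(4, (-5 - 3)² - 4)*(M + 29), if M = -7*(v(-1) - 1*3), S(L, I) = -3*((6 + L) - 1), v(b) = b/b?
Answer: -1161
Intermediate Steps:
v(b) = 1
S(L, I) = -15 - 3*L (S(L, I) = -3*(5 + L) = -15 - 3*L)
M = 14 (M = -7*(1 - 1*3) = -7*(1 - 3) = -7*(-2) = 14)
S(4, (-5 - 3)² - 4)*(M + 29) = (-15 - 3*4)*(14 + 29) = (-15 - 12)*43 = -27*43 = -1161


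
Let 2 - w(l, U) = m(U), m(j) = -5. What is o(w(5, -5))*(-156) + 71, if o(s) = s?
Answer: -1021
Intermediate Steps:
w(l, U) = 7 (w(l, U) = 2 - 1*(-5) = 2 + 5 = 7)
o(w(5, -5))*(-156) + 71 = 7*(-156) + 71 = -1092 + 71 = -1021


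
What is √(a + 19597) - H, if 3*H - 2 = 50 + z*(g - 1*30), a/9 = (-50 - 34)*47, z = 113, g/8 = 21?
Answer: -15646/3 + I*√15935 ≈ -5215.3 + 126.23*I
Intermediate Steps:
g = 168 (g = 8*21 = 168)
a = -35532 (a = 9*((-50 - 34)*47) = 9*(-84*47) = 9*(-3948) = -35532)
H = 15646/3 (H = ⅔ + (50 + 113*(168 - 1*30))/3 = ⅔ + (50 + 113*(168 - 30))/3 = ⅔ + (50 + 113*138)/3 = ⅔ + (50 + 15594)/3 = ⅔ + (⅓)*15644 = ⅔ + 15644/3 = 15646/3 ≈ 5215.3)
√(a + 19597) - H = √(-35532 + 19597) - 1*15646/3 = √(-15935) - 15646/3 = I*√15935 - 15646/3 = -15646/3 + I*√15935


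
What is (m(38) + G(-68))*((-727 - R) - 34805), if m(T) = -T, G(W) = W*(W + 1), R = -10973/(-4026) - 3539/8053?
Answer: -867509102050203/5403563 ≈ -1.6054e+8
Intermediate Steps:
R = 74117555/32421378 (R = -10973*(-1/4026) - 3539*1/8053 = 10973/4026 - 3539/8053 = 74117555/32421378 ≈ 2.2861)
G(W) = W*(1 + W)
(m(38) + G(-68))*((-727 - R) - 34805) = (-1*38 - 68*(1 - 68))*((-727 - 1*74117555/32421378) - 34805) = (-38 - 68*(-67))*((-727 - 74117555/32421378) - 34805) = (-38 + 4556)*(-23644459361/32421378 - 34805) = 4518*(-1152070520651/32421378) = -867509102050203/5403563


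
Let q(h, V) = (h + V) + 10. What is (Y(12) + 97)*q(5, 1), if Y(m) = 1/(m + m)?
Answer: 4658/3 ≈ 1552.7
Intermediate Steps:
q(h, V) = 10 + V + h (q(h, V) = (V + h) + 10 = 10 + V + h)
Y(m) = 1/(2*m)
(Y(12) + 97)*q(5, 1) = ((½)/12 + 97)*(10 + 1 + 5) = ((½)*(1/12) + 97)*16 = (1/24 + 97)*16 = (2329/24)*16 = 4658/3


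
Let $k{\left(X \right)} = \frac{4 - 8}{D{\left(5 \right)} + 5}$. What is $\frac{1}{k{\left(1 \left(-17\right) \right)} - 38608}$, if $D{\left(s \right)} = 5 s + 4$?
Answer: $- \frac{17}{656338} \approx -2.5901 \cdot 10^{-5}$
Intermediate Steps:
$D{\left(s \right)} = 4 + 5 s$
$k{\left(X \right)} = - \frac{2}{17}$ ($k{\left(X \right)} = \frac{4 - 8}{\left(4 + 5 \cdot 5\right) + 5} = - \frac{4}{\left(4 + 25\right) + 5} = - \frac{4}{29 + 5} = - \frac{4}{34} = \left(-4\right) \frac{1}{34} = - \frac{2}{17}$)
$\frac{1}{k{\left(1 \left(-17\right) \right)} - 38608} = \frac{1}{- \frac{2}{17} - 38608} = \frac{1}{- \frac{656338}{17}} = - \frac{17}{656338}$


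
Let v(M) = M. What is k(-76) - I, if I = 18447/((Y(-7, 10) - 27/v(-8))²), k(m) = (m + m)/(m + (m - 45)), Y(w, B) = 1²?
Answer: -232393576/241325 ≈ -962.99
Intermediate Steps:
Y(w, B) = 1
k(m) = 2*m/(-45 + 2*m) (k(m) = (2*m)/(m + (-45 + m)) = (2*m)/(-45 + 2*m) = 2*m/(-45 + 2*m))
I = 1180608/1225 (I = 18447/((1 - 27/(-8))²) = 18447/((1 - 27*(-⅛))²) = 18447/((1 + 27/8)²) = 18447/((35/8)²) = 18447/(1225/64) = 18447*(64/1225) = 1180608/1225 ≈ 963.76)
k(-76) - I = 2*(-76)/(-45 + 2*(-76)) - 1*1180608/1225 = 2*(-76)/(-45 - 152) - 1180608/1225 = 2*(-76)/(-197) - 1180608/1225 = 2*(-76)*(-1/197) - 1180608/1225 = 152/197 - 1180608/1225 = -232393576/241325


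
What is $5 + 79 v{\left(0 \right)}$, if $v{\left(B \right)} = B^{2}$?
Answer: $5$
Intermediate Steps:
$5 + 79 v{\left(0 \right)} = 5 + 79 \cdot 0^{2} = 5 + 79 \cdot 0 = 5 + 0 = 5$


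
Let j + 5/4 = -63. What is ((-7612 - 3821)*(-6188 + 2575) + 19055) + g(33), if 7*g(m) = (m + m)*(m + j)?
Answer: 578566651/14 ≈ 4.1326e+7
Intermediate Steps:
j = -257/4 (j = -5/4 - 63 = -257/4 ≈ -64.250)
g(m) = 2*m*(-257/4 + m)/7 (g(m) = ((m + m)*(m - 257/4))/7 = ((2*m)*(-257/4 + m))/7 = (2*m*(-257/4 + m))/7 = 2*m*(-257/4 + m)/7)
((-7612 - 3821)*(-6188 + 2575) + 19055) + g(33) = ((-7612 - 3821)*(-6188 + 2575) + 19055) + (1/14)*33*(-257 + 4*33) = (-11433*(-3613) + 19055) + (1/14)*33*(-257 + 132) = (41307429 + 19055) + (1/14)*33*(-125) = 41326484 - 4125/14 = 578566651/14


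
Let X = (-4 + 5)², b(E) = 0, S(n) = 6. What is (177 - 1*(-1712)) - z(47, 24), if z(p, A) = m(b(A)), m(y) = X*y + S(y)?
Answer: 1883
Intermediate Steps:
X = 1 (X = 1² = 1)
m(y) = 6 + y (m(y) = 1*y + 6 = y + 6 = 6 + y)
z(p, A) = 6 (z(p, A) = 6 + 0 = 6)
(177 - 1*(-1712)) - z(47, 24) = (177 - 1*(-1712)) - 1*6 = (177 + 1712) - 6 = 1889 - 6 = 1883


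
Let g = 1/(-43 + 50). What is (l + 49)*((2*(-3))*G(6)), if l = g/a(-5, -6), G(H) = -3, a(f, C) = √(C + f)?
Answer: 882 - 18*I*√11/77 ≈ 882.0 - 0.77532*I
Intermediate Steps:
g = ⅐ (g = 1/7 = ⅐ ≈ 0.14286)
l = -I*√11/77 (l = 1/(7*(√(-6 - 5))) = 1/(7*(√(-11))) = 1/(7*((I*√11))) = (-I*√11/11)/7 = -I*√11/77 ≈ -0.043073*I)
(l + 49)*((2*(-3))*G(6)) = (-I*√11/77 + 49)*((2*(-3))*(-3)) = (49 - I*√11/77)*(-6*(-3)) = (49 - I*√11/77)*18 = 882 - 18*I*√11/77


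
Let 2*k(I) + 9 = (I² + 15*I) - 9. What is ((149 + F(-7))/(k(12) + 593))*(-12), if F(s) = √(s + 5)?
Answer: -894/373 - 6*I*√2/373 ≈ -2.3968 - 0.022749*I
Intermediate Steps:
F(s) = √(5 + s)
k(I) = -9 + I²/2 + 15*I/2 (k(I) = -9/2 + ((I² + 15*I) - 9)/2 = -9/2 + (-9 + I² + 15*I)/2 = -9/2 + (-9/2 + I²/2 + 15*I/2) = -9 + I²/2 + 15*I/2)
((149 + F(-7))/(k(12) + 593))*(-12) = ((149 + √(5 - 7))/((-9 + (½)*12² + (15/2)*12) + 593))*(-12) = ((149 + √(-2))/((-9 + (½)*144 + 90) + 593))*(-12) = ((149 + I*√2)/((-9 + 72 + 90) + 593))*(-12) = ((149 + I*√2)/(153 + 593))*(-12) = ((149 + I*√2)/746)*(-12) = ((149 + I*√2)*(1/746))*(-12) = (149/746 + I*√2/746)*(-12) = -894/373 - 6*I*√2/373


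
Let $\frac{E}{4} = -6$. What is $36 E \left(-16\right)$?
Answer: $13824$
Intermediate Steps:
$E = -24$ ($E = 4 \left(-6\right) = -24$)
$36 E \left(-16\right) = 36 \left(-24\right) \left(-16\right) = \left(-864\right) \left(-16\right) = 13824$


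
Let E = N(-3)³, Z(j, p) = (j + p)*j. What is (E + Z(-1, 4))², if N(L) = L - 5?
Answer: 265225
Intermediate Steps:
N(L) = -5 + L
Z(j, p) = j*(j + p)
E = -512 (E = (-5 - 3)³ = (-8)³ = -512)
(E + Z(-1, 4))² = (-512 - (-1 + 4))² = (-512 - 1*3)² = (-512 - 3)² = (-515)² = 265225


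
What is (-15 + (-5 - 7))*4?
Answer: -108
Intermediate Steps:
(-15 + (-5 - 7))*4 = (-15 - 12)*4 = -27*4 = -108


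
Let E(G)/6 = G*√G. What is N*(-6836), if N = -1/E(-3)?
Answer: 3418*I*√3/27 ≈ 219.26*I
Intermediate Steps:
E(G) = 6*G^(3/2) (E(G) = 6*(G*√G) = 6*G^(3/2))
N = -I*√3/54 (N = -1/(6*(-3)^(3/2)) = -1/(6*(-3*I*√3)) = -1/((-18*I*√3)) = -I*√3/54 ≈ -0.032075*I)
N*(-6836) = -I*√3/54*(-6836) = 3418*I*√3/27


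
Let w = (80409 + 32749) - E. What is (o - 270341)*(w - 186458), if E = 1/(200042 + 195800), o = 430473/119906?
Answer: 940530558847445675273/47463830852 ≈ 1.9816e+10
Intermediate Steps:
o = 430473/119906 (o = 430473*(1/119906) = 430473/119906 ≈ 3.5901)
E = 1/395842 ≈ 2.5263e-6
w = 44792689035/395842 (w = (80409 + 32749) - 1*1/395842 = 113158 - 1/395842 = 44792689035/395842 ≈ 1.1316e+5)
(o - 270341)*(w - 186458) = (430473/119906 - 270341)*(44792689035/395842 - 186458) = -32415077473/119906*(-29015218601/395842) = 940530558847445675273/47463830852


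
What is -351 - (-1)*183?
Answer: -168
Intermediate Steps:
-351 - (-1)*183 = -351 - 1*(-183) = -351 + 183 = -168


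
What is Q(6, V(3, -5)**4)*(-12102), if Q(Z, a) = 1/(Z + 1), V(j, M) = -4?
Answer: -12102/7 ≈ -1728.9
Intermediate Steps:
Q(Z, a) = 1/(1 + Z)
Q(6, V(3, -5)**4)*(-12102) = -12102/(1 + 6) = -12102/7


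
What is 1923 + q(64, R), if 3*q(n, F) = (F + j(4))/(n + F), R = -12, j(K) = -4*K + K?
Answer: 24997/13 ≈ 1922.8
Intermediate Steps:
j(K) = -3*K
q(n, F) = (-12 + F)/(3*(F + n)) (q(n, F) = ((F - 3*4)/(n + F))/3 = ((F - 12)/(F + n))/3 = ((-12 + F)/(F + n))/3 = (-12 + F)/(3*(F + n)))
1923 + q(64, R) = 1923 + (-4 + (1/3)*(-12))/(-12 + 64) = 1923 + (-4 - 4)/52 = 1923 + (1/52)*(-8) = 1923 - 2/13 = 24997/13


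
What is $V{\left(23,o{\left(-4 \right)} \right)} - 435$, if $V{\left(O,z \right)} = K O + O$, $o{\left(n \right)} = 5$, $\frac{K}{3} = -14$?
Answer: $-1378$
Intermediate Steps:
$K = -42$ ($K = 3 \left(-14\right) = -42$)
$V{\left(O,z \right)} = - 41 O$ ($V{\left(O,z \right)} = - 42 O + O = - 41 O$)
$V{\left(23,o{\left(-4 \right)} \right)} - 435 = \left(-41\right) 23 - 435 = -943 - 435 = -1378$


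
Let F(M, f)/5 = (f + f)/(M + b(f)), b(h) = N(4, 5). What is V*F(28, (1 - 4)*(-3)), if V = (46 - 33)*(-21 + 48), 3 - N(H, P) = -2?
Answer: 10530/11 ≈ 957.27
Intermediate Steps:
N(H, P) = 5 (N(H, P) = 3 - 1*(-2) = 3 + 2 = 5)
b(h) = 5
F(M, f) = 10*f/(5 + M) (F(M, f) = 5*((f + f)/(M + 5)) = 5*((2*f)/(5 + M)) = 5*(2*f/(5 + M)) = 10*f/(5 + M))
V = 351 (V = 13*27 = 351)
V*F(28, (1 - 4)*(-3)) = 351*(10*((1 - 4)*(-3))/(5 + 28)) = 351*(10*(-3*(-3))/33) = 351*(10*9*(1/33)) = 351*(30/11) = 10530/11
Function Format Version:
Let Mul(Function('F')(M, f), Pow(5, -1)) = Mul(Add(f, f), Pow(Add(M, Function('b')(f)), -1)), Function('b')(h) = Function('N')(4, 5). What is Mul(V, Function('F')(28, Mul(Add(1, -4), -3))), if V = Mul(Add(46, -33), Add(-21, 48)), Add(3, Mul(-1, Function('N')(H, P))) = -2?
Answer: Rational(10530, 11) ≈ 957.27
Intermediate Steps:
Function('N')(H, P) = 5 (Function('N')(H, P) = Add(3, Mul(-1, -2)) = Add(3, 2) = 5)
Function('b')(h) = 5
Function('F')(M, f) = Mul(10, f, Pow(Add(5, M), -1)) (Function('F')(M, f) = Mul(5, Mul(Add(f, f), Pow(Add(M, 5), -1))) = Mul(5, Mul(Mul(2, f), Pow(Add(5, M), -1))) = Mul(5, Mul(2, f, Pow(Add(5, M), -1))) = Mul(10, f, Pow(Add(5, M), -1)))
V = 351 (V = Mul(13, 27) = 351)
Mul(V, Function('F')(28, Mul(Add(1, -4), -3))) = Mul(351, Mul(10, Mul(Add(1, -4), -3), Pow(Add(5, 28), -1))) = Mul(351, Mul(10, Mul(-3, -3), Pow(33, -1))) = Mul(351, Mul(10, 9, Rational(1, 33))) = Mul(351, Rational(30, 11)) = Rational(10530, 11)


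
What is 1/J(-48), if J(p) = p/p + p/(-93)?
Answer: 31/47 ≈ 0.65957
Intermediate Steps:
J(p) = 1 - p/93 (J(p) = 1 + p*(-1/93) = 1 - p/93)
1/J(-48) = 1/(1 - 1/93*(-48)) = 1/(1 + 16/31) = 1/(47/31) = 31/47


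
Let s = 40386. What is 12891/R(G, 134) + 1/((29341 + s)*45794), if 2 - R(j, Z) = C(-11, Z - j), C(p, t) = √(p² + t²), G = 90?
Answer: -82323943130063/6555389622614 - 141801*√17/2053 ≈ -297.34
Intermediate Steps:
R(j, Z) = 2 - √(121 + (Z - j)²) (R(j, Z) = 2 - √((-11)² + (Z - j)²) = 2 - √(121 + (Z - j)²))
12891/R(G, 134) + 1/((29341 + s)*45794) = 12891/(2 - √(121 + (134 - 1*90)²)) + 1/((29341 + 40386)*45794) = 12891/(2 - √(121 + (134 - 90)²)) + (1/45794)/69727 = 12891/(2 - √(121 + 44²)) + (1/69727)*(1/45794) = 12891/(2 - √(121 + 1936)) + 1/3193078238 = 12891/(2 - √2057) + 1/3193078238 = 12891/(2 - 11*√17) + 1/3193078238 = 1/3193078238 + 12891/(2 - 11*√17)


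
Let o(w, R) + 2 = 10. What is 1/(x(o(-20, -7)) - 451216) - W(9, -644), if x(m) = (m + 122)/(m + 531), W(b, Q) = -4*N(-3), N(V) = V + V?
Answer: -5836927595/243205294 ≈ -24.000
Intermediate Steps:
o(w, R) = 8 (o(w, R) = -2 + 10 = 8)
N(V) = 2*V
W(b, Q) = 24 (W(b, Q) = -8*(-3) = -4*(-6) = 24)
x(m) = (122 + m)/(531 + m)
1/(x(o(-20, -7)) - 451216) - W(9, -644) = 1/((122 + 8)/(531 + 8) - 451216) - 1*24 = 1/(130/539 - 451216) - 24 = 1/(-243205294/539) - 24 = -539/243205294 - 24 = -5836927595/243205294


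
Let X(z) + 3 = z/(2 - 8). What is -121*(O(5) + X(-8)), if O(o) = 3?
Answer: -484/3 ≈ -161.33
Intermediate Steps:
X(z) = -3 - z/6 (X(z) = -3 + z/(2 - 8) = -3 + z/(-6) = -3 - z/6)
-121*(O(5) + X(-8)) = -121*(3 + (-3 - ⅙*(-8))) = -121*(3 + (-3 + 4/3)) = -121*(3 - 5/3) = -121*4/3 = -484/3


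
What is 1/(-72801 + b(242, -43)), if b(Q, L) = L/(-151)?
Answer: -151/10992908 ≈ -1.3736e-5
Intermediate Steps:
b(Q, L) = -L/151 (b(Q, L) = L*(-1/151) = -L/151)
1/(-72801 + b(242, -43)) = 1/(-72801 - 1/151*(-43)) = 1/(-72801 + 43/151) = 1/(-10992908/151) = -151/10992908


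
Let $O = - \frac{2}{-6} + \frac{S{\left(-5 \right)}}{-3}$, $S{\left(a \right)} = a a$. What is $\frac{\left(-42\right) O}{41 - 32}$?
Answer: $\frac{112}{3} \approx 37.333$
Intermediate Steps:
$S{\left(a \right)} = a^{2}$
$O = -8$ ($O = - \frac{2}{-6} + \frac{\left(-5\right)^{2}}{-3} = \left(-2\right) \left(- \frac{1}{6}\right) + 25 \left(- \frac{1}{3}\right) = \frac{1}{3} - \frac{25}{3} = -8$)
$\frac{\left(-42\right) O}{41 - 32} = \frac{\left(-42\right) \left(-8\right)}{41 - 32} = \frac{336}{9} = 336 \cdot \frac{1}{9} = \frac{112}{3}$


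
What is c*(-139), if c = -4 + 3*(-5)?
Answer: 2641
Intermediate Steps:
c = -19 (c = -4 - 15 = -19)
c*(-139) = -19*(-139) = 2641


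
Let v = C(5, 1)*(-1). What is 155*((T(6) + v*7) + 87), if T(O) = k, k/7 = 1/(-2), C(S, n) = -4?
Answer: 34565/2 ≈ 17283.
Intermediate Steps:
k = -7/2 (k = 7*(1/(-2)) = 7*(1*(-½)) = 7*(-½) = -7/2 ≈ -3.5000)
T(O) = -7/2
v = 4 (v = -4*(-1) = 4)
155*((T(6) + v*7) + 87) = 155*((-7/2 + 4*7) + 87) = 155*((-7/2 + 28) + 87) = 155*(49/2 + 87) = 155*(223/2) = 34565/2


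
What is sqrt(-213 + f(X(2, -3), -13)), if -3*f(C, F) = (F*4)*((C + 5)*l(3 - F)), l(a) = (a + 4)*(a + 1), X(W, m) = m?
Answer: sqrt(104163)/3 ≈ 107.58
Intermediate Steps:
l(a) = (1 + a)*(4 + a) (l(a) = (4 + a)*(1 + a) = (1 + a)*(4 + a))
f(C, F) = -4*F*(5 + C)*(19 + (3 - F)**2 - 5*F)/3 (f(C, F) = -F*4*(C + 5)*(4 + (3 - F)**2 + 5*(3 - F))/3 = -4*F*(5 + C)*(4 + (3 - F)**2 + (15 - 5*F))/3 = -4*F*(5 + C)*(19 + (3 - F)**2 - 5*F)/3)
sqrt(-213 + f(X(2, -3), -13)) = sqrt(-213 - 4/3*(-13)*(5 - 3)*(19 + (-3 - 13)**2 - 5*(-13))) = sqrt(-213 - 4/3*(-13)*2*(19 + (-16)**2 + 65)) = sqrt(-213 - 4/3*(-13)*2*(19 + 256 + 65)) = sqrt(-213 - 4/3*(-13)*2*340) = sqrt(-213 + 35360/3) = sqrt(34721/3) = sqrt(104163)/3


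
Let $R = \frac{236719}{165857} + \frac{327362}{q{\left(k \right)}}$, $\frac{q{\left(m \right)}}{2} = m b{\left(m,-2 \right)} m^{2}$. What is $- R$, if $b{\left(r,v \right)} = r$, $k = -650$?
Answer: $- \frac{42255848141389617}{29606511106250000} \approx -1.4272$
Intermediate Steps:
$q{\left(m \right)} = 2 m^{4}$ ($q{\left(m \right)} = 2 m m m^{2} = 2 m m^{3} = 2 m^{4}$)
$R = \frac{42255848141389617}{29606511106250000}$ ($R = \frac{236719}{165857} + \frac{327362}{2 \left(-650\right)^{4}} = 236719 \cdot \frac{1}{165857} + \frac{327362}{2 \cdot 178506250000} = \frac{236719}{165857} + \frac{327362}{357012500000} = \frac{236719}{165857} + 327362 \cdot \frac{1}{357012500000} = \frac{236719}{165857} + \frac{163681}{178506250000} = \frac{42255848141389617}{29606511106250000} \approx 1.4272$)
$- R = \left(-1\right) \frac{42255848141389617}{29606511106250000} = - \frac{42255848141389617}{29606511106250000}$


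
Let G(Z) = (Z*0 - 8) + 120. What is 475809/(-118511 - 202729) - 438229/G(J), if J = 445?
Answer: -5867915607/1499120 ≈ -3914.2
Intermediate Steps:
G(Z) = 112 (G(Z) = (0 - 8) + 120 = -8 + 120 = 112)
475809/(-118511 - 202729) - 438229/G(J) = 475809/(-118511 - 202729) - 438229/112 = 475809/(-321240) - 438229*1/112 = 475809*(-1/321240) - 438229/112 = -158603/107080 - 438229/112 = -5867915607/1499120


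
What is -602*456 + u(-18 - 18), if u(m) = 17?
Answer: -274495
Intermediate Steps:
-602*456 + u(-18 - 18) = -602*456 + 17 = -274512 + 17 = -274495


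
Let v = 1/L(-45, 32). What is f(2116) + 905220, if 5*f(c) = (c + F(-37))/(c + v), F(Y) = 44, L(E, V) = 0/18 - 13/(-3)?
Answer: 24903513036/27511 ≈ 9.0522e+5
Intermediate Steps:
L(E, V) = 13/3 (L(E, V) = 0*(1/18) - 13*(-1/3) = 0 + 13/3 = 13/3)
v = 3/13 (v = 1/(13/3) = 3/13 ≈ 0.23077)
f(c) = (44 + c)/(5*(3/13 + c)) (f(c) = ((c + 44)/(c + 3/13))/5 = ((44 + c)/(3/13 + c))/5 = (44 + c)/(5*(3/13 + c)))
f(2116) + 905220 = 13*(44 + 2116)/(5*(3 + 13*2116)) + 905220 = (13/5)*2160/(3 + 27508) + 905220 = (13/5)*2160/27511 + 905220 = (13/5)*(1/27511)*2160 + 905220 = 5616/27511 + 905220 = 24903513036/27511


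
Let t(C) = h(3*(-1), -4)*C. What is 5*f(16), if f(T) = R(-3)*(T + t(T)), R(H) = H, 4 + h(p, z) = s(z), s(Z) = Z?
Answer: 1680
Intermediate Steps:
h(p, z) = -4 + z
t(C) = -8*C (t(C) = (-4 - 4)*C = -8*C)
f(T) = 21*T (f(T) = -3*(T - 8*T) = -(-21)*T = 21*T)
5*f(16) = 5*(21*16) = 5*336 = 1680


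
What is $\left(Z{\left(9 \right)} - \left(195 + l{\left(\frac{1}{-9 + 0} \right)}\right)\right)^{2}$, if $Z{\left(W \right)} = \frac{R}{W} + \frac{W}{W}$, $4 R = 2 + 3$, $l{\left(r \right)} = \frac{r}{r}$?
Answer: $\frac{49210225}{1296} \approx 37971.0$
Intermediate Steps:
$l{\left(r \right)} = 1$
$R = \frac{5}{4}$ ($R = \frac{2 + 3}{4} = \frac{1}{4} \cdot 5 = \frac{5}{4} \approx 1.25$)
$Z{\left(W \right)} = 1 + \frac{5}{4 W}$ ($Z{\left(W \right)} = \frac{5}{4 W} + \frac{W}{W} = \frac{5}{4 W} + 1 = 1 + \frac{5}{4 W}$)
$\left(Z{\left(9 \right)} - \left(195 + l{\left(\frac{1}{-9 + 0} \right)}\right)\right)^{2} = \left(\frac{\frac{5}{4} + 9}{9} - 196\right)^{2} = \left(\frac{1}{9} \cdot \frac{41}{4} - 196\right)^{2} = \left(\frac{41}{36} - 196\right)^{2} = \left(- \frac{7015}{36}\right)^{2} = \frac{49210225}{1296}$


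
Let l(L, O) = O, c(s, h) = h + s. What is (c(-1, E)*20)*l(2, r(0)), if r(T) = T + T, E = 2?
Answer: 0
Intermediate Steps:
r(T) = 2*T
(c(-1, E)*20)*l(2, r(0)) = ((2 - 1)*20)*(2*0) = (1*20)*0 = 20*0 = 0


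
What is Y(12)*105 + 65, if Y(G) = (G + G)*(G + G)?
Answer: 60545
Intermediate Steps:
Y(G) = 4*G² (Y(G) = (2*G)*(2*G) = 4*G²)
Y(12)*105 + 65 = (4*12²)*105 + 65 = (4*144)*105 + 65 = 576*105 + 65 = 60480 + 65 = 60545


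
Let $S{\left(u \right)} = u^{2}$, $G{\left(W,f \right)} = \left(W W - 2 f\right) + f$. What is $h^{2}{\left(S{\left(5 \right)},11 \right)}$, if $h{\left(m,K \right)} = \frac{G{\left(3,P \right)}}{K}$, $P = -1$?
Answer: $\frac{100}{121} \approx 0.82645$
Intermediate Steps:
$G{\left(W,f \right)} = W^{2} - f$ ($G{\left(W,f \right)} = \left(W^{2} - 2 f\right) + f = W^{2} - f$)
$h{\left(m,K \right)} = \frac{10}{K}$ ($h{\left(m,K \right)} = \frac{3^{2} - -1}{K} = \frac{9 + 1}{K} = \frac{10}{K}$)
$h^{2}{\left(S{\left(5 \right)},11 \right)} = \left(\frac{10}{11}\right)^{2} = \frac{100}{121}$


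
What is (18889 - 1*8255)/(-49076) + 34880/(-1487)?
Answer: -863791819/36488006 ≈ -23.673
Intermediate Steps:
(18889 - 1*8255)/(-49076) + 34880/(-1487) = (18889 - 8255)*(-1/49076) + 34880*(-1/1487) = 10634*(-1/49076) - 34880/1487 = -5317/24538 - 34880/1487 = -863791819/36488006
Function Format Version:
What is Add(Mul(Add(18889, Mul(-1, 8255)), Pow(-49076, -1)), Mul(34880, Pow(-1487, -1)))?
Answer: Rational(-863791819, 36488006) ≈ -23.673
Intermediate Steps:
Add(Mul(Add(18889, Mul(-1, 8255)), Pow(-49076, -1)), Mul(34880, Pow(-1487, -1))) = Add(Mul(Add(18889, -8255), Rational(-1, 49076)), Mul(34880, Rational(-1, 1487))) = Add(Mul(10634, Rational(-1, 49076)), Rational(-34880, 1487)) = Add(Rational(-5317, 24538), Rational(-34880, 1487)) = Rational(-863791819, 36488006)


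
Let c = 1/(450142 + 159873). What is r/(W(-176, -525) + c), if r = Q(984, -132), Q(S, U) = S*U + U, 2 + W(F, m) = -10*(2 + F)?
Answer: -79314150300/1060206071 ≈ -74.810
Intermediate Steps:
W(F, m) = -22 - 10*F (W(F, m) = -2 - 10*(2 + F) = -2 + (-20 - 10*F) = -22 - 10*F)
Q(S, U) = U + S*U
c = 1/610015 ≈ 1.6393e-6
r = -130020 (r = -132*(1 + 984) = -132*985 = -130020)
r/(W(-176, -525) + c) = -130020/((-22 - 10*(-176)) + 1/610015) = -130020/((-22 + 1760) + 1/610015) = -130020/(1738 + 1/610015) = -130020/1060206071/610015 = -130020*610015/1060206071 = -79314150300/1060206071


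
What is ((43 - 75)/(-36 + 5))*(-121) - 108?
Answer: -7220/31 ≈ -232.90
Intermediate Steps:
((43 - 75)/(-36 + 5))*(-121) - 108 = -32/(-31)*(-121) - 108 = -32*(-1/31)*(-121) - 108 = (32/31)*(-121) - 108 = -3872/31 - 108 = -7220/31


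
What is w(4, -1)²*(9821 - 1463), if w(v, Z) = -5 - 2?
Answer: 409542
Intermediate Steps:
w(v, Z) = -7
w(4, -1)²*(9821 - 1463) = (-7)²*(9821 - 1463) = 49*8358 = 409542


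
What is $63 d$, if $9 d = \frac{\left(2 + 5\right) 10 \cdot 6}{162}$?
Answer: $\frac{490}{27} \approx 18.148$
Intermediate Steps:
$d = \frac{70}{243}$ ($d = \frac{\left(2 + 5\right) 10 \cdot 6 \cdot \frac{1}{162}}{9} = \frac{7 \cdot 10 \cdot 6 \cdot \frac{1}{162}}{9} = \frac{70 \cdot 6 \cdot \frac{1}{162}}{9} = \frac{420 \cdot \frac{1}{162}}{9} = \frac{1}{9} \cdot \frac{70}{27} = \frac{70}{243} \approx 0.28807$)
$63 d = 63 \cdot \frac{70}{243} = \frac{490}{27}$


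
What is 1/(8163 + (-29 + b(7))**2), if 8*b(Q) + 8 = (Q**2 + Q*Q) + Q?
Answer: 64/540657 ≈ 0.00011837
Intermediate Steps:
b(Q) = -1 + Q**2/4 + Q/8 (b(Q) = -1 + ((Q**2 + Q*Q) + Q)/8 = -1 + ((Q**2 + Q**2) + Q)/8 = -1 + (2*Q**2 + Q)/8 = -1 + (Q + 2*Q**2)/8 = -1 + (Q**2/4 + Q/8) = -1 + Q**2/4 + Q/8)
1/(8163 + (-29 + b(7))**2) = 1/(8163 + (-29 + (-1 + (1/4)*7**2 + (1/8)*7))**2) = 1/(8163 + (-29 + (-1 + (1/4)*49 + 7/8))**2) = 1/(8163 + (-29 + (-1 + 49/4 + 7/8))**2) = 1/(8163 + (-29 + 97/8)**2) = 1/(8163 + (-135/8)**2) = 1/(8163 + 18225/64) = 1/(540657/64) = 64/540657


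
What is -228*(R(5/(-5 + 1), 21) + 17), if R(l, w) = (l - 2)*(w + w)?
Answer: 27246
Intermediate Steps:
R(l, w) = 2*w*(-2 + l) (R(l, w) = (-2 + l)*(2*w) = 2*w*(-2 + l))
-228*(R(5/(-5 + 1), 21) + 17) = -228*(2*21*(-2 + 5/(-5 + 1)) + 17) = -228*(2*21*(-2 + 5/(-4)) + 17) = -228*(2*21*(-2 - ¼*5) + 17) = -228*(2*21*(-2 - 5/4) + 17) = -228*(2*21*(-13/4) + 17) = -228*(-273/2 + 17) = -228*(-239/2) = 27246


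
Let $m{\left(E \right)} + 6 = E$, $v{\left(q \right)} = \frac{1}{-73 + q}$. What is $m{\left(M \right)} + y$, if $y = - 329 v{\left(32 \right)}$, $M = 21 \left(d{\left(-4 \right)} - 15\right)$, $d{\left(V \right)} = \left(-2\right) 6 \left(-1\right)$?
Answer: $- \frac{2500}{41} \approx -60.976$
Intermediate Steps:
$d{\left(V \right)} = 12$ ($d{\left(V \right)} = \left(-12\right) \left(-1\right) = 12$)
$M = -63$ ($M = 21 \left(12 - 15\right) = 21 \left(-3\right) = -63$)
$m{\left(E \right)} = -6 + E$
$y = \frac{329}{41}$ ($y = - \frac{329}{-73 + 32} = - \frac{329}{-41} = \left(-329\right) \left(- \frac{1}{41}\right) = \frac{329}{41} \approx 8.0244$)
$m{\left(M \right)} + y = \left(-6 - 63\right) + \frac{329}{41} = -69 + \frac{329}{41} = - \frac{2500}{41}$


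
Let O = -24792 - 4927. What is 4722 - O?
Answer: 34441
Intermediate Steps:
O = -29719
4722 - O = 4722 - 1*(-29719) = 4722 + 29719 = 34441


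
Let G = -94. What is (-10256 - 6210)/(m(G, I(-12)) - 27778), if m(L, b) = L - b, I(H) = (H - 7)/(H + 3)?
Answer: 148194/250867 ≈ 0.59073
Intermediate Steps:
I(H) = (-7 + H)/(3 + H)
(-10256 - 6210)/(m(G, I(-12)) - 27778) = (-10256 - 6210)/((-94 - (-7 - 12)/(3 - 12)) - 27778) = -16466/((-94 - (-19)/(-9)) - 27778) = -16466/((-94 - (-1)*(-19)/9) - 27778) = -16466/((-94 - 1*19/9) - 27778) = -16466/((-94 - 19/9) - 27778) = -16466/(-865/9 - 27778) = -16466/(-250867/9) = -16466*(-9/250867) = 148194/250867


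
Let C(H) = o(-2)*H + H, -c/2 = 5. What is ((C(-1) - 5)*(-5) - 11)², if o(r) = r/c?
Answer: 400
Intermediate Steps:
c = -10 (c = -2*5 = -10)
o(r) = -r/10 (o(r) = r/(-10) = r*(-⅒) = -r/10)
C(H) = 6*H/5 (C(H) = (-⅒*(-2))*H + H = H/5 + H = 6*H/5)
((C(-1) - 5)*(-5) - 11)² = (((6/5)*(-1) - 5)*(-5) - 11)² = ((-6/5 - 5)*(-5) - 11)² = (-31/5*(-5) - 11)² = (31 - 11)² = 20² = 400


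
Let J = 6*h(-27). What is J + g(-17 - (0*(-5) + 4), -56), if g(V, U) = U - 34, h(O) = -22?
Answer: -222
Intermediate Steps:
g(V, U) = -34 + U
J = -132 (J = 6*(-22) = -132)
J + g(-17 - (0*(-5) + 4), -56) = -132 + (-34 - 56) = -132 - 90 = -222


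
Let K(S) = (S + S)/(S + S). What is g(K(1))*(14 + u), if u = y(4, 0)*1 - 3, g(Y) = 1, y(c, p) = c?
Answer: 15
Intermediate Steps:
K(S) = 1 (K(S) = (2*S)/((2*S)) = (2*S)*(1/(2*S)) = 1)
u = 1 (u = 4*1 - 3 = 4 - 3 = 1)
g(K(1))*(14 + u) = 1*(14 + 1) = 1*15 = 15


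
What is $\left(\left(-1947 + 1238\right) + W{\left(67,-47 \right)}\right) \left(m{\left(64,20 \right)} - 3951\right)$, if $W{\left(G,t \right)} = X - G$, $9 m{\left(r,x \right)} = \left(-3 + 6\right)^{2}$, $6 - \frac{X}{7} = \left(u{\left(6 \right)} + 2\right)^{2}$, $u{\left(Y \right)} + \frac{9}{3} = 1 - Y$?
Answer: $3894700$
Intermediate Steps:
$u{\left(Y \right)} = -2 - Y$ ($u{\left(Y \right)} = -3 - \left(-1 + Y\right) = -2 - Y$)
$X = -210$ ($X = 42 - 7 \left(\left(-2 - 6\right) + 2\right)^{2} = 42 - 7 \left(-8 + 2\right)^{2} = 42 - 7 \left(-6\right)^{2} = 42 - 252 = -210$)
$m{\left(r,x \right)} = 1$ ($m{\left(r,x \right)} = \frac{\left(-3 + 6\right)^{2}}{9} = \frac{3^{2}}{9} = \frac{1}{9} \cdot 9 = 1$)
$W{\left(G,t \right)} = -210 - G$
$\left(\left(-1947 + 1238\right) + W{\left(67,-47 \right)}\right) \left(m{\left(64,20 \right)} - 3951\right) = \left(\left(-1947 + 1238\right) - 277\right) \left(1 - 3951\right) = \left(-709 - 277\right) \left(-3950\right) = \left(-986\right) \left(-3950\right) = 3894700$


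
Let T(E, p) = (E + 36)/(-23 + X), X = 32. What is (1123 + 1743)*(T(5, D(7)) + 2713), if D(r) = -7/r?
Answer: 70096628/9 ≈ 7.7885e+6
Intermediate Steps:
T(E, p) = 4 + E/9 (T(E, p) = (E + 36)/(-23 + 32) = (36 + E)/9 = (36 + E)*(1/9) = 4 + E/9)
(1123 + 1743)*(T(5, D(7)) + 2713) = (1123 + 1743)*((4 + (1/9)*5) + 2713) = 2866*((4 + 5/9) + 2713) = 2866*(41/9 + 2713) = 2866*(24458/9) = 70096628/9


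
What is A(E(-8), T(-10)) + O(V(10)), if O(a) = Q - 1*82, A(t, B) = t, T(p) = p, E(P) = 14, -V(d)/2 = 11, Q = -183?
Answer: -251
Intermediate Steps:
V(d) = -22 (V(d) = -2*11 = -22)
O(a) = -265 (O(a) = -183 - 1*82 = -183 - 82 = -265)
A(E(-8), T(-10)) + O(V(10)) = 14 - 265 = -251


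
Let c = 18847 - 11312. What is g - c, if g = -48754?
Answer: -56289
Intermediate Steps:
c = 7535
g - c = -48754 - 1*7535 = -48754 - 7535 = -56289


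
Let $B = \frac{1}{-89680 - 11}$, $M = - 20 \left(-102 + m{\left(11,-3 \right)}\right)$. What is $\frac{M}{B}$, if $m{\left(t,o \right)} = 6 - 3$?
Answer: $-177588180$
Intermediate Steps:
$m{\left(t,o \right)} = 3$ ($m{\left(t,o \right)} = 6 - 3 = 3$)
$M = 1980$ ($M = - 20 \left(-102 + 3\right) = \left(-20\right) \left(-99\right) = 1980$)
$B = - \frac{1}{89691}$ ($B = \frac{1}{-89691} = - \frac{1}{89691} \approx -1.1149 \cdot 10^{-5}$)
$\frac{M}{B} = \frac{1980}{- \frac{1}{89691}} = 1980 \left(-89691\right) = -177588180$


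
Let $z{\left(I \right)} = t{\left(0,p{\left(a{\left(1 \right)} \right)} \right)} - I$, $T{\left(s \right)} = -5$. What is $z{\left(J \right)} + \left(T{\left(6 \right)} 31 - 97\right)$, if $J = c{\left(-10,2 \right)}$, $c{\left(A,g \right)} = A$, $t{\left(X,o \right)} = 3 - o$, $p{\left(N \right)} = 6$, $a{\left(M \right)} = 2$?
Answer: $-245$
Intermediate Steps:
$J = -10$
$z{\left(I \right)} = -3 - I$ ($z{\left(I \right)} = \left(3 - 6\right) - I = -3 - I$)
$z{\left(J \right)} + \left(T{\left(6 \right)} 31 - 97\right) = \left(-3 - -10\right) - 252 = \left(-3 + 10\right) - 252 = 7 - 252 = -245$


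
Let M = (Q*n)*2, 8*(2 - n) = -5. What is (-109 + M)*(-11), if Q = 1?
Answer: 4565/4 ≈ 1141.3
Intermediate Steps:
n = 21/8 (n = 2 - ⅛*(-5) = 2 + 5/8 = 21/8 ≈ 2.6250)
M = 21/4 (M = (1*(21/8))*2 = (21/8)*2 = 21/4 ≈ 5.2500)
(-109 + M)*(-11) = (-109 + 21/4)*(-11) = -415/4*(-11) = 4565/4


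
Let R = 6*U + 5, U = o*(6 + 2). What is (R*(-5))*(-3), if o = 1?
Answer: 795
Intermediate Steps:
U = 8 (U = 1*(6 + 2) = 1*8 = 8)
R = 53 (R = 6*8 + 5 = 48 + 5 = 53)
(R*(-5))*(-3) = (53*(-5))*(-3) = -265*(-3) = 795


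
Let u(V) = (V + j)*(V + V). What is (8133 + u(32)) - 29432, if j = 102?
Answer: -12723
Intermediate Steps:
u(V) = 2*V*(102 + V) (u(V) = (V + 102)*(V + V) = (102 + V)*(2*V) = 2*V*(102 + V))
(8133 + u(32)) - 29432 = (8133 + 2*32*(102 + 32)) - 29432 = (8133 + 2*32*134) - 29432 = (8133 + 8576) - 29432 = 16709 - 29432 = -12723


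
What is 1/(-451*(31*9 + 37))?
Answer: -1/142516 ≈ -7.0168e-6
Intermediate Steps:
1/(-451*(31*9 + 37)) = 1/(-451*(279 + 37)) = 1/(-451*316) = 1/(-142516) = -1/142516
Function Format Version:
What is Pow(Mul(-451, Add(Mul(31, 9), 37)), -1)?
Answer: Rational(-1, 142516) ≈ -7.0168e-6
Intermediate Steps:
Pow(Mul(-451, Add(Mul(31, 9), 37)), -1) = Pow(Mul(-451, Add(279, 37)), -1) = Pow(Mul(-451, 316), -1) = Pow(-142516, -1) = Rational(-1, 142516)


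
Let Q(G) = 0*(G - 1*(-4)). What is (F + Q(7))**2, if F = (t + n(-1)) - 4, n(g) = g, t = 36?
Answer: 961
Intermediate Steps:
Q(G) = 0 (Q(G) = 0*(G + 4) = 0*(4 + G) = 0)
F = 31 (F = (36 - 1) - 4 = 35 - 4 = 31)
(F + Q(7))**2 = (31 + 0)**2 = 31**2 = 961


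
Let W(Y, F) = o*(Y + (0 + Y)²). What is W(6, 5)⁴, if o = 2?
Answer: 49787136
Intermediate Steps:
W(Y, F) = 2*Y + 2*Y² (W(Y, F) = 2*(Y + (0 + Y)²) = 2*(Y + Y²) = 2*Y + 2*Y²)
W(6, 5)⁴ = (2*6*(1 + 6))⁴ = (2*6*7)⁴ = 84⁴ = 49787136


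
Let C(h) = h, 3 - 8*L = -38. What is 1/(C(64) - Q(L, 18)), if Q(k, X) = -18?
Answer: 1/82 ≈ 0.012195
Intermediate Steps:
L = 41/8 (L = 3/8 - ⅛*(-38) = 3/8 + 19/4 = 41/8 ≈ 5.1250)
1/(C(64) - Q(L, 18)) = 1/(64 - 1*(-18)) = 1/(64 + 18) = 1/82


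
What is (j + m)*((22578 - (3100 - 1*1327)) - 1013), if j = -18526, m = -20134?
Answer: -765158720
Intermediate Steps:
(j + m)*((22578 - (3100 - 1*1327)) - 1013) = (-18526 - 20134)*((22578 - (3100 - 1*1327)) - 1013) = -38660*((22578 - (3100 - 1327)) - 1013) = -38660*((22578 - 1*1773) - 1013) = -38660*((22578 - 1773) - 1013) = -38660*(20805 - 1013) = -38660*19792 = -765158720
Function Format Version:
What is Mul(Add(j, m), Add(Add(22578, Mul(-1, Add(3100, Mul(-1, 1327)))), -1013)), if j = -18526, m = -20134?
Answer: -765158720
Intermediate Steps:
Mul(Add(j, m), Add(Add(22578, Mul(-1, Add(3100, Mul(-1, 1327)))), -1013)) = Mul(Add(-18526, -20134), Add(Add(22578, Mul(-1, Add(3100, Mul(-1, 1327)))), -1013)) = Mul(-38660, Add(Add(22578, Mul(-1, Add(3100, -1327))), -1013)) = Mul(-38660, Add(Add(22578, Mul(-1, 1773)), -1013)) = Mul(-38660, Add(Add(22578, -1773), -1013)) = Mul(-38660, Add(20805, -1013)) = Mul(-38660, 19792) = -765158720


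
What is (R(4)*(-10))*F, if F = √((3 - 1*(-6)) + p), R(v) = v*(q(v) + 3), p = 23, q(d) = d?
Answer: -1120*√2 ≈ -1583.9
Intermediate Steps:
R(v) = v*(3 + v) (R(v) = v*(v + 3) = v*(3 + v))
F = 4*√2 (F = √((3 - 1*(-6)) + 23) = √((3 + 6) + 23) = √(9 + 23) = √32 = 4*√2 ≈ 5.6569)
(R(4)*(-10))*F = ((4*(3 + 4))*(-10))*(4*√2) = ((4*7)*(-10))*(4*√2) = (28*(-10))*(4*√2) = -1120*√2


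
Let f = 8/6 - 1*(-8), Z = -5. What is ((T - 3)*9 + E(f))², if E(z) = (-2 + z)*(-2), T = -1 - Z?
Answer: 289/9 ≈ 32.111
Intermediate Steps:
T = 4 (T = -1 - 1*(-5) = -1 + 5 = 4)
f = 28/3 (f = 8*(⅙) + 8 = 4/3 + 8 = 28/3 ≈ 9.3333)
E(z) = 4 - 2*z
((T - 3)*9 + E(f))² = ((4 - 3)*9 + (4 - 2*28/3))² = (1*9 + (4 - 56/3))² = (9 - 44/3)² = (-17/3)² = 289/9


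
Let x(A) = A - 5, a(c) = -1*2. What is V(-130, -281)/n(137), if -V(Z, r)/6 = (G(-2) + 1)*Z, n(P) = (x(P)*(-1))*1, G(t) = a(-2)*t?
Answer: -325/11 ≈ -29.545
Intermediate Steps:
a(c) = -2
x(A) = -5 + A
G(t) = -2*t
n(P) = 5 - P (n(P) = ((-5 + P)*(-1))*1 = (5 - P)*1 = 5 - P)
V(Z, r) = -30*Z (V(Z, r) = -6*(-2*(-2) + 1)*Z = -6*(4 + 1)*Z = -30*Z)
V(-130, -281)/n(137) = (-30*(-130))/(5 - 1*137) = 3900/(5 - 137) = 3900/(-132) = 3900*(-1/132) = -325/11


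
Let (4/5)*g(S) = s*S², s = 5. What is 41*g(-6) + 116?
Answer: 9341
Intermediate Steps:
g(S) = 25*S²/4 (g(S) = 5*(5*S²)/4 = 25*S²/4)
41*g(-6) + 116 = 41*((25/4)*(-6)²) + 116 = 41*((25/4)*36) + 116 = 41*225 + 116 = 9225 + 116 = 9341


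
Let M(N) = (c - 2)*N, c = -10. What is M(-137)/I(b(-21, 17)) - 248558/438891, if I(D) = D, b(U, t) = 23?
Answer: 715819970/10094493 ≈ 70.912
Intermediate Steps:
M(N) = -12*N (M(N) = (-10 - 2)*N = -12*N)
M(-137)/I(b(-21, 17)) - 248558/438891 = -12*(-137)/23 - 248558/438891 = 1644*(1/23) - 248558*1/438891 = 1644/23 - 248558/438891 = 715819970/10094493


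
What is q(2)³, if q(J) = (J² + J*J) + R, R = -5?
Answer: 27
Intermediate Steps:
q(J) = -5 + 2*J² (q(J) = (J² + J*J) - 5 = (J² + J²) - 5 = 2*J² - 5 = -5 + 2*J²)
q(2)³ = (-5 + 2*2²)³ = (-5 + 2*4)³ = (-5 + 8)³ = 3³ = 27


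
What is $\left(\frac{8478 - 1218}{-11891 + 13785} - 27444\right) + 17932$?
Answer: $- \frac{9004234}{947} \approx -9508.2$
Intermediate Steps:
$\left(\frac{8478 - 1218}{-11891 + 13785} - 27444\right) + 17932 = \left(\frac{7260}{1894} - 27444\right) + 17932 = \left(7260 \cdot \frac{1}{1894} - 27444\right) + 17932 = \left(\frac{3630}{947} - 27444\right) + 17932 = - \frac{25985838}{947} + 17932 = - \frac{9004234}{947}$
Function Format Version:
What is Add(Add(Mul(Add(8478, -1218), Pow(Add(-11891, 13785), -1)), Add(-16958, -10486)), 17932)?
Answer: Rational(-9004234, 947) ≈ -9508.2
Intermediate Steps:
Add(Add(Mul(Add(8478, -1218), Pow(Add(-11891, 13785), -1)), Add(-16958, -10486)), 17932) = Add(Add(Mul(7260, Pow(1894, -1)), -27444), 17932) = Add(Add(Mul(7260, Rational(1, 1894)), -27444), 17932) = Add(Add(Rational(3630, 947), -27444), 17932) = Add(Rational(-25985838, 947), 17932) = Rational(-9004234, 947)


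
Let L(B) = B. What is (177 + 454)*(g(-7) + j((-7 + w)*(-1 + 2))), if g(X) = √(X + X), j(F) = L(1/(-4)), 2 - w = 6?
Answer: -631/4 + 631*I*√14 ≈ -157.75 + 2361.0*I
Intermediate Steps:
w = -4 (w = 2 - 1*6 = 2 - 6 = -4)
j(F) = -¼ (j(F) = 1/(-4) = -¼)
g(X) = √2*√X (g(X) = √(2*X) = √2*√X)
(177 + 454)*(g(-7) + j((-7 + w)*(-1 + 2))) = (177 + 454)*(√2*√(-7) - ¼) = 631*(√2*(I*√7) - ¼) = 631*(I*√14 - ¼) = 631*(-¼ + I*√14) = -631/4 + 631*I*√14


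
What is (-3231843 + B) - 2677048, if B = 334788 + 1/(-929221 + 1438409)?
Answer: -2838266358363/509188 ≈ -5.5741e+6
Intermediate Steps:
B = 170470032145/509188 (B = 334788 + 1/509188 = 170470032145/509188 ≈ 3.3479e+5)
(-3231843 + B) - 2677048 = (-3231843 + 170470032145/509188) - 2677048 = -1475145641339/509188 - 2677048 = -2838266358363/509188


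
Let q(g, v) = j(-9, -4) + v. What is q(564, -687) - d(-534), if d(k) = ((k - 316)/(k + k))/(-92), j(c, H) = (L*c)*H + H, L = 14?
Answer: -9186511/49128 ≈ -186.99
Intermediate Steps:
j(c, H) = H + 14*H*c (j(c, H) = (14*c)*H + H = 14*H*c + H = H + 14*H*c)
q(g, v) = 500 + v (q(g, v) = -4*(1 + 14*(-9)) + v = -4*(1 - 126) + v = -4*(-125) + v = 500 + v)
d(k) = -(-316 + k)/(184*k) (d(k) = ((-316 + k)/((2*k)))*(-1/92) = ((-316 + k)*(1/(2*k)))*(-1/92) = ((-316 + k)/(2*k))*(-1/92) = -(-316 + k)/(184*k))
q(564, -687) - d(-534) = (500 - 687) - (316 - 1*(-534))/(184*(-534)) = -187 - (-1)*(316 + 534)/(184*534) = -187 - (-1)*850/(184*534) = -187 - 1*(-425/49128) = -187 + 425/49128 = -9186511/49128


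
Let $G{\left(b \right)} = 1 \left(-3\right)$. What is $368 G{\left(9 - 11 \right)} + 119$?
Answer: $-985$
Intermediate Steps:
$G{\left(b \right)} = -3$
$368 G{\left(9 - 11 \right)} + 119 = 368 \left(-3\right) + 119 = -1104 + 119 = -985$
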